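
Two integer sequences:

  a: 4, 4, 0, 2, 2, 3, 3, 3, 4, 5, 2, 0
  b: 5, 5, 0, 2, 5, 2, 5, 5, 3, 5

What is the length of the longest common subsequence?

5

Taking 0 (a #3, b #3) → 2 (a #4, b #4) → 2 (a #5, b #6) → 3 (a #8, b #9) → 5 (a #10, b #10) gives a common subsequence of length 5. The LCS DP gives dp[12][10] = 5, so this is optimal.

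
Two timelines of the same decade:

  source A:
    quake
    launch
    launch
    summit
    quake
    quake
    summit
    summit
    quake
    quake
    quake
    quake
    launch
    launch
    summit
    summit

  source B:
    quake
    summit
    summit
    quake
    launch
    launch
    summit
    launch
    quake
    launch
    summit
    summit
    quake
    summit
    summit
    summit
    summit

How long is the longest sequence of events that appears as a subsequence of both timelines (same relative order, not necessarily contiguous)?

Match quake [1,4], launch [2,5], launch [3,6], summit [4,7], quake [5,9], quake [6,13], summit [7,14], summit [8,15], summit [15,16], summit [16,17] — 10 events in the same relative order in both. Since dp[16][17] = 10, nothing longer is possible.

10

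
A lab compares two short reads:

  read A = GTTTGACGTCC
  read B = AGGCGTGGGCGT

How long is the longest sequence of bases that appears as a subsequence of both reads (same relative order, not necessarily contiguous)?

6

One common subsequence of length 6: G at read A[1]=read B[5] → T at read A[2]=read B[6] → G at read A[5]=read B[9] → C at read A[7]=read B[10] → G at read A[8]=read B[11] → T at read A[9]=read B[12]. The LCS DP gives dp[11][12] = 6, so this is optimal.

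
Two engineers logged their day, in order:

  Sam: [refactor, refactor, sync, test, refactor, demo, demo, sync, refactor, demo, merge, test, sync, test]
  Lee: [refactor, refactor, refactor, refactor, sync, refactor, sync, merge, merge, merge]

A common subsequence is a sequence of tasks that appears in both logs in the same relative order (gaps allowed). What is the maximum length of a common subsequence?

6

Match refactor [1,3], refactor [2,4], sync [3,5], refactor [5,6], sync [8,7], merge [11,10] — 6 tasks in the same relative order in both. Since dp[14][10] = 6, nothing longer is possible.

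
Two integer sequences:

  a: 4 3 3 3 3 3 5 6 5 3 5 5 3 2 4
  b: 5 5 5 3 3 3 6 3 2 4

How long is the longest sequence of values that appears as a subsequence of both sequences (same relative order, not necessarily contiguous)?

7

Let dp[i][j] be the LCS length of the first i values of a and the first j values of b. dp[i][j] = dp[i-1][j-1]+1 when the i-th and j-th values match, else max(dp[i-1][j], dp[i][j-1]).
    ·  5  5  5  3  3  3  6  3  2  4
 ·  0  0  0  0  0  0  0  0  0  0  0
 4  0  0  0  0  0  0  0  0  0  0  1
 3  0  0  0  0  1  1  1  1  1  1  1
 3  0  0  0  0  1  2  2  2  2  2  2
 3  0  0  0  0  1  2  3  3  3  3  3
 3  0  0  0  0  1  2  3  3  4  4  4
 3  0  0  0  0  1  2  3  3  4  4  4
 5  0  1  1  1  1  2  3  3  4  4  4
 6  0  1  1  1  1  2  3  4  4  4  4
 5  0  1  2  2  2  2  3  4  4  4  4
 3  0  1  2  2  3  3  3  4  5  5  5
 5  0  1  2  3  3  3  3  4  5  5  5
 5  0  1  2  3  3  3  3  4  5  5  5
 3  0  1  2  3  4  4  4  4  5  5  5
 2  0  1  2  3  4  4  4  4  5  6  6
 4  0  1  2  3  4  4  4  4  5  6  7
dp[15][10] = 7. One LCS (by backtracking along matches): 3, 3, 3, 6, 3, 2, 4.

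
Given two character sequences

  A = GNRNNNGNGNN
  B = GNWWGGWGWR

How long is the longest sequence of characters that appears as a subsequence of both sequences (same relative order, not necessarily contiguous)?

Pick G [1,1]; then N [2,2]; then G [7,6]; then G [9,8]; all 4 characters appear in both, in order, and the DP table's final entry dp[11][10] is also 4, so no common subsequence is longer.

4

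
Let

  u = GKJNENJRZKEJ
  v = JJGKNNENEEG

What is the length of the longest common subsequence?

6

Let dp[i][j] be the LCS length of the first i characters of u and the first j characters of v. dp[i][j] = dp[i-1][j-1]+1 when the i-th and j-th characters match, else max(dp[i-1][j], dp[i][j-1]).
    ·  J  J  G  K  N  N  E  N  E  E  G
 ·  0  0  0  0  0  0  0  0  0  0  0  0
 G  0  0  0  1  1  1  1  1  1  1  1  1
 K  0  0  0  1  2  2  2  2  2  2  2  2
 J  0  1  1  1  2  2  2  2  2  2  2  2
 N  0  1  1  1  2  3  3  3  3  3  3  3
 E  0  1  1  1  2  3  3  4  4  4  4  4
 N  0  1  1  1  2  3  4  4  5  5  5  5
 J  0  1  2  2  2  3  4  4  5  5  5  5
 R  0  1  2  2  2  3  4  4  5  5  5  5
 Z  0  1  2  2  2  3  4  4  5  5  5  5
 K  0  1  2  2  3  3  4  4  5  5  5  5
 E  0  1  2  2  3  3  4  5  5  6  6  6
 J  0  1  2  2  3  3  4  5  5  6  6  6
dp[12][11] = 6. One LCS (by backtracking along matches): GKNENE.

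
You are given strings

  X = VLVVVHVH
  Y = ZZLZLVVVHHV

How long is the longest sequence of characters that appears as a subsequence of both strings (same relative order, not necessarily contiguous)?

6

One common subsequence of length 6: L (X #2, Y #5) → V (X #3, Y #6) → V (X #4, Y #7) → V (X #5, Y #8) → H (X #6, Y #10) → V (X #7, Y #11). dp[8][11] = 6 confirms this is the maximum.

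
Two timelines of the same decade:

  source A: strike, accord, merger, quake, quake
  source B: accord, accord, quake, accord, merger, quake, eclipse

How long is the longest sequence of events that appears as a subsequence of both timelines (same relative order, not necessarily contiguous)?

Match accord at source A[2]=source B[4], merger at source A[3]=source B[5], quake at source A[4]=source B[6] — 3 events in the same relative order in both. The LCS DP gives dp[5][7] = 3, so this is optimal.

3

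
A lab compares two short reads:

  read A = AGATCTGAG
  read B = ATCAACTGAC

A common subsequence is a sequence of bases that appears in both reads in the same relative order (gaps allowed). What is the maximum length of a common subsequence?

6

Pick A [1,4], then A [3,5], then C [5,6], then T [6,7], then G [7,8], then A [8,9]; all 6 bases appear in both, in order. Since dp[9][10] = 6, nothing longer is possible.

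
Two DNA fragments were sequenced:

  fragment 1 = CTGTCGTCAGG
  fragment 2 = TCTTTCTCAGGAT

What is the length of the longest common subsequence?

9

Taking C (fragment 1 #1, fragment 2 #2), then T (fragment 1 #2, fragment 2 #4), then T (fragment 1 #4, fragment 2 #5), then C (fragment 1 #5, fragment 2 #6), then T (fragment 1 #7, fragment 2 #7), then C (fragment 1 #8, fragment 2 #8), then A (fragment 1 #9, fragment 2 #9), then G (fragment 1 #10, fragment 2 #10), then G (fragment 1 #11, fragment 2 #11) gives a common subsequence of length 9. The LCS DP gives dp[11][13] = 9, so this is optimal.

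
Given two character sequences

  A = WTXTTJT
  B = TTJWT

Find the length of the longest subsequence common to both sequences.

4

One common subsequence of length 4: T (A #4, B #1) → T (A #5, B #2) → J (A #6, B #3) → T (A #7, B #5). The LCS DP gives dp[7][5] = 4, so this is optimal.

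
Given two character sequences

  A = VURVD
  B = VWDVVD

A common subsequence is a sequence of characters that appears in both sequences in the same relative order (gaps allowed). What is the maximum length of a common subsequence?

3

One common subsequence of length 3: V (A #1, B #4), then V (A #4, B #5), then D (A #5, B #6). The LCS DP gives dp[5][6] = 3, so this is optimal.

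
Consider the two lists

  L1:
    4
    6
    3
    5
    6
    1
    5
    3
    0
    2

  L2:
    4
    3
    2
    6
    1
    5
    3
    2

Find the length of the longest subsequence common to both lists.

Pick 4 at L1[1]=L2[1], 3 at L1[3]=L2[2], 6 at L1[5]=L2[4], 1 at L1[6]=L2[5], 5 at L1[7]=L2[6], 3 at L1[8]=L2[7], 2 at L1[10]=L2[8]; all 7 values appear in both, in order. The LCS DP gives dp[10][8] = 7, so this is optimal.

7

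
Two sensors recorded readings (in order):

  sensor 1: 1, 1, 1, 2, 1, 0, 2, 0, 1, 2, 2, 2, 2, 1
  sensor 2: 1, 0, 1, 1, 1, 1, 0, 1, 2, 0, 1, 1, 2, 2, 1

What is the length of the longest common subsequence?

Taking 1 [1,3], 1 [2,4], 1 [3,5], 1 [5,6], 0 [6,7], 2 [7,9], 0 [8,10], 1 [9,12], 2 [12,13], 2 [13,14], 1 [14,15] gives a common subsequence of length 11. The LCS DP gives dp[14][15] = 11, so this is optimal.

11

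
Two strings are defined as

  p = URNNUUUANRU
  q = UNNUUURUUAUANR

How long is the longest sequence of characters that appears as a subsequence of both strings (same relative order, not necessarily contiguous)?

Match U (p #1, q #1), then N (p #3, q #2), then N (p #4, q #3), then U (p #5, q #8), then U (p #6, q #9), then U (p #7, q #11), then A (p #8, q #12), then N (p #9, q #13), then R (p #10, q #14) — 9 characters in the same relative order in both. The LCS DP gives dp[11][14] = 9, so this is optimal.

9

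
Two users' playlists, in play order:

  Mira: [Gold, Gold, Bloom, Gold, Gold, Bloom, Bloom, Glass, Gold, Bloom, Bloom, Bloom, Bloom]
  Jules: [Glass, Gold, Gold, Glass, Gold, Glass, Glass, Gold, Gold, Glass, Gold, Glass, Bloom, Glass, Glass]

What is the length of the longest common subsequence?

7

Taking Gold [1,3], Gold [2,5], Gold [4,8], Gold [5,9], Glass [8,10], Gold [9,11], Bloom [10,13] gives a common subsequence of length 7. Since dp[13][15] = 7, nothing longer is possible.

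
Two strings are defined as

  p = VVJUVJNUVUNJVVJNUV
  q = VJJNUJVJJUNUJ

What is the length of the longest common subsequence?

10

Pick V at p[2]=q[1], J at p[3]=q[2], J at p[6]=q[3], N at p[7]=q[4], U at p[8]=q[5], V at p[9]=q[7], J at p[12]=q[8], J at p[15]=q[9], N at p[16]=q[11], U at p[17]=q[12]; all 10 characters appear in both, in order. dp[18][13] = 10 confirms this is the maximum.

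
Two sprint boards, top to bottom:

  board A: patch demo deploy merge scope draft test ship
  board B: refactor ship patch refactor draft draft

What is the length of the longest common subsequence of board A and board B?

2

Taking patch at board A[1]=board B[3] → draft at board A[6]=board B[6] gives a common subsequence of length 2. dp[8][6] = 2 confirms this is the maximum.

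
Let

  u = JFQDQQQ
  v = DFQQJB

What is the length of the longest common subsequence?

3

Taking F (u #2, v #2) → Q (u #3, v #3) → Q (u #5, v #4) gives a common subsequence of length 3. dp[7][6] = 3 confirms this is the maximum.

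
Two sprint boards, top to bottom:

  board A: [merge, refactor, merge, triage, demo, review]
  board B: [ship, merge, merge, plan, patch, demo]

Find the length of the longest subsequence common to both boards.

One common subsequence of length 3: merge (board A #1, board B #2) → merge (board A #3, board B #3) → demo (board A #5, board B #6). dp[6][6] = 3 confirms this is the maximum.

3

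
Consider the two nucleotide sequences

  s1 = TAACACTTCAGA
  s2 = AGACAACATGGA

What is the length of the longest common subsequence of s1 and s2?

Let dp[i][j] be the LCS length of the first i bases of s1 and the first j bases of s2. dp[i][j] = dp[i-1][j-1]+1 when the i-th and j-th bases match, else max(dp[i-1][j], dp[i][j-1]).
    ·  A  G  A  C  A  A  C  A  T  G  G  A
 ·  0  0  0  0  0  0  0  0  0  0  0  0  0
 T  0  0  0  0  0  0  0  0  0  1  1  1  1
 A  0  1  1  1  1  1  1  1  1  1  1  1  2
 A  0  1  1  2  2  2  2  2  2  2  2  2  2
 C  0  1  1  2  3  3  3  3  3  3  3  3  3
 A  0  1  1  2  3  4  4  4  4  4  4  4  4
 C  0  1  1  2  3  4  4  5  5  5  5  5  5
 T  0  1  1  2  3  4  4  5  5  6  6  6  6
 T  0  1  1  2  3  4  4  5  5  6  6  6  6
 C  0  1  1  2  3  4  4  5  5  6  6  6  6
 A  0  1  1  2  3  4  5  5  6  6  6  6  7
 G  0  1  2  2  3  4  5  5  6  6  7  7  7
 A  0  1  2  3  3  4  5  5  6  6  7  7  8
dp[12][12] = 8. One LCS (by backtracking along matches): AACACTGA.

8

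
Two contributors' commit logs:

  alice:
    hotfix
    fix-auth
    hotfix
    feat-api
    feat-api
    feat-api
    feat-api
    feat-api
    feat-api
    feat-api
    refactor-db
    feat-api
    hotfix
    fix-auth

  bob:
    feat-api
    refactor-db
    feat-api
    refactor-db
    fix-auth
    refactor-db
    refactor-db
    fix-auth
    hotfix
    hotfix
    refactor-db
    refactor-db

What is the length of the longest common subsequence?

4

Taking feat-api at alice[4]=bob[1] → feat-api at alice[5]=bob[3] → refactor-db at alice[11]=bob[7] → hotfix at alice[13]=bob[10] gives a common subsequence of length 4. dp[14][12] = 4 confirms this is the maximum.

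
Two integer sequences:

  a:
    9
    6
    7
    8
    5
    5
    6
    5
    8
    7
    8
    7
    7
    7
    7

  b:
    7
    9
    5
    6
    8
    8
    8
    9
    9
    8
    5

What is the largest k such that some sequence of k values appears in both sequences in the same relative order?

One common subsequence of length 5: 9 [1,2] → 6 [2,4] → 8 [4,6] → 8 [9,7] → 8 [11,10]. Since dp[15][11] = 5, nothing longer is possible.

5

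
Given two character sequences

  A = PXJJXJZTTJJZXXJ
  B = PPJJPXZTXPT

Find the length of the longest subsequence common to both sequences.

7

One common subsequence of length 7: P (A #1, B #2); then J (A #3, B #3); then J (A #4, B #4); then X (A #5, B #6); then Z (A #7, B #7); then T (A #8, B #8); then T (A #9, B #11). Since dp[15][11] = 7, nothing longer is possible.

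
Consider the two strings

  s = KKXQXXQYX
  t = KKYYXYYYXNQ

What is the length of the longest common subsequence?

5

One common subsequence of length 5: K [1,1], K [2,2], X [3,5], X [5,9], Q [7,11]. dp[9][11] = 5 confirms this is the maximum.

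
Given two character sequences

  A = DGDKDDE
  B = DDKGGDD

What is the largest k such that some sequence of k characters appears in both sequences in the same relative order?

Taking D (A #1, B #1), D (A #3, B #2), K (A #4, B #3), D (A #5, B #6), D (A #6, B #7) gives a common subsequence of length 5. Since dp[7][7] = 5, nothing longer is possible.

5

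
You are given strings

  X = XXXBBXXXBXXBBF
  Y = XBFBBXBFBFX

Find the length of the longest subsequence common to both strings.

Match X at X[3]=Y[1] → B at X[4]=Y[2] → B at X[5]=Y[4] → B at X[9]=Y[5] → X at X[11]=Y[6] → B at X[12]=Y[7] → B at X[13]=Y[9] → F at X[14]=Y[10] — 8 characters in the same relative order in both. The LCS DP gives dp[14][11] = 8, so this is optimal.

8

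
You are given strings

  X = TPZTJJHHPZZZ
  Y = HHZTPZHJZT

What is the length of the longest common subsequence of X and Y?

5

Taking T [1,4] → P [2,5] → Z [3,6] → J [6,8] → Z [10,9] gives a common subsequence of length 5. The LCS DP gives dp[12][10] = 5, so this is optimal.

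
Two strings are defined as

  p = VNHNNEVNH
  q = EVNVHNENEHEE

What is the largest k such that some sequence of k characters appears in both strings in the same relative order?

Match V [1,2] → N [2,3] → H [3,5] → N [4,6] → N [5,8] → E [6,9] → H [9,10] — 7 characters in the same relative order in both. The LCS DP gives dp[9][12] = 7, so this is optimal.

7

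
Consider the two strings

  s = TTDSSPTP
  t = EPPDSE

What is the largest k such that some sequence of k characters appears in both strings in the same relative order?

2

Match D at s[3]=t[4]; then S at s[4]=t[5] — 2 characters in the same relative order in both. Since dp[8][6] = 2, nothing longer is possible.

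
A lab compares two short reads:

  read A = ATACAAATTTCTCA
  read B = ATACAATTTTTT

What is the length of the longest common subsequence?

10

Pick A at read A[1]=read B[1], then T at read A[2]=read B[2], then A at read A[3]=read B[3], then C at read A[4]=read B[4], then A at read A[5]=read B[5], then A at read A[6]=read B[6], then T at read A[8]=read B[9], then T at read A[9]=read B[10], then T at read A[10]=read B[11], then T at read A[12]=read B[12]; all 10 bases appear in both, in order. dp[14][12] = 10 confirms this is the maximum.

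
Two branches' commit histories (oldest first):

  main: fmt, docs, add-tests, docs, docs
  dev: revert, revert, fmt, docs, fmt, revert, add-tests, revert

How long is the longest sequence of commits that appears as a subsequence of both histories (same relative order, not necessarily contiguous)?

One common subsequence of length 3: fmt [1,3] → docs [2,4] → add-tests [3,7]. The LCS DP gives dp[5][8] = 3, so this is optimal.

3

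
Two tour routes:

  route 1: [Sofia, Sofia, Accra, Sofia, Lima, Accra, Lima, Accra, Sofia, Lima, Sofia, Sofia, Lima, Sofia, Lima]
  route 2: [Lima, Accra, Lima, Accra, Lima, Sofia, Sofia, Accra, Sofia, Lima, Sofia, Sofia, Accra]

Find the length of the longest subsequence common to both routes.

9

Match Accra (route 1 #3, route 2 #2), then Lima (route 1 #5, route 2 #3), then Accra (route 1 #6, route 2 #4), then Lima (route 1 #7, route 2 #5), then Accra (route 1 #8, route 2 #8), then Sofia (route 1 #9, route 2 #9), then Lima (route 1 #10, route 2 #10), then Sofia (route 1 #11, route 2 #11), then Sofia (route 1 #12, route 2 #12) — 9 stops in the same relative order in both. The LCS DP gives dp[15][13] = 9, so this is optimal.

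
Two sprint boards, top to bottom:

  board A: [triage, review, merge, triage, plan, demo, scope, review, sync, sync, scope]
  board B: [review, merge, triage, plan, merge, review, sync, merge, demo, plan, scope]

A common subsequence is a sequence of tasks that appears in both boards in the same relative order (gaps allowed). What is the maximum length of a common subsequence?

Pick review (board A #2, board B #1), then merge (board A #3, board B #2), then triage (board A #4, board B #3), then plan (board A #5, board B #4), then review (board A #8, board B #6), then sync (board A #9, board B #7), then scope (board A #11, board B #11); all 7 tasks appear in both, in order. The LCS DP gives dp[11][11] = 7, so this is optimal.

7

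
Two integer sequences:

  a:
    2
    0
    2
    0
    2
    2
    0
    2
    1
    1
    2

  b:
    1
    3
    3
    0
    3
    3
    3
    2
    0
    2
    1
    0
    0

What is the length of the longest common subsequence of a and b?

5

Taking 2 (a #1, b #8), 0 (a #2, b #9), 2 (a #3, b #10), 0 (a #4, b #12), 0 (a #7, b #13) gives a common subsequence of length 5. Since dp[11][13] = 5, nothing longer is possible.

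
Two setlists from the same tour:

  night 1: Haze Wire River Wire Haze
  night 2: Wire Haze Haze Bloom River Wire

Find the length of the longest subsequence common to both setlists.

3

Pick Haze at night 1[1]=night 2[3], River at night 1[3]=night 2[5], Wire at night 1[4]=night 2[6]; all 3 songs appear in both, in order. Since dp[5][6] = 3, nothing longer is possible.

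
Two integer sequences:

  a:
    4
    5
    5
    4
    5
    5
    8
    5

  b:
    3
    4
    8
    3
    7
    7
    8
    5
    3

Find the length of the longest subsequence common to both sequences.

Let dp[i][j] be the LCS length of the first i values of a and the first j values of b. dp[i][j] = dp[i-1][j-1]+1 when the i-th and j-th values match, else max(dp[i-1][j], dp[i][j-1]).
    ·  3  4  8  3  7  7  8  5  3
 ·  0  0  0  0  0  0  0  0  0  0
 4  0  0  1  1  1  1  1  1  1  1
 5  0  0  1  1  1  1  1  1  2  2
 5  0  0  1  1  1  1  1  1  2  2
 4  0  0  1  1  1  1  1  1  2  2
 5  0  0  1  1  1  1  1  1  2  2
 5  0  0  1  1  1  1  1  1  2  2
 8  0  0  1  2  2  2  2  2  2  2
 5  0  0  1  2  2  2  2  2  3  3
dp[8][9] = 3. One LCS (by backtracking along matches): 4, 8, 5.

3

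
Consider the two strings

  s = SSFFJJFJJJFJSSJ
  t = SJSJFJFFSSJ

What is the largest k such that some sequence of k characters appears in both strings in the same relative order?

9

Taking S (s #1, t #1), then S (s #2, t #3), then F (s #4, t #5), then J (s #6, t #6), then F (s #7, t #7), then F (s #11, t #8), then S (s #13, t #9), then S (s #14, t #10), then J (s #15, t #11) gives a common subsequence of length 9, and the DP table's final entry dp[15][11] is also 9, so no common subsequence is longer.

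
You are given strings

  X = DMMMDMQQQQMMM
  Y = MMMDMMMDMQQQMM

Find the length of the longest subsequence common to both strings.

Pick D at X[1]=Y[4], M at X[2]=Y[5], M at X[3]=Y[6], M at X[4]=Y[7], D at X[5]=Y[8], M at X[6]=Y[9], Q at X[8]=Y[10], Q at X[9]=Y[11], Q at X[10]=Y[12], M at X[12]=Y[13], M at X[13]=Y[14]; all 11 characters appear in both, in order. Since dp[13][14] = 11, nothing longer is possible.

11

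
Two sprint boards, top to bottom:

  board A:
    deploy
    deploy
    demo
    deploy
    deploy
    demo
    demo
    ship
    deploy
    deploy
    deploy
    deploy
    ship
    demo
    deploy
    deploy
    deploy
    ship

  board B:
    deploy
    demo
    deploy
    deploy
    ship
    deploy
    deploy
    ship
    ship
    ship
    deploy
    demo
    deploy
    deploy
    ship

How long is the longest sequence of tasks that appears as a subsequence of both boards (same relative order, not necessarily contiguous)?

12

One common subsequence of length 12: deploy at board A[2]=board B[1], then demo at board A[3]=board B[2], then deploy at board A[4]=board B[3], then deploy at board A[5]=board B[4], then ship at board A[8]=board B[5], then deploy at board A[9]=board B[6], then deploy at board A[10]=board B[7], then deploy at board A[12]=board B[11], then demo at board A[14]=board B[12], then deploy at board A[16]=board B[13], then deploy at board A[17]=board B[14], then ship at board A[18]=board B[15]. dp[18][15] = 12 confirms this is the maximum.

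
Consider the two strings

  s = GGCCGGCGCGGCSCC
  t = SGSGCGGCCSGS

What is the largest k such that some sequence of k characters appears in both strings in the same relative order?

9

One common subsequence of length 9: G (s #1, t #2), then G (s #2, t #4), then C (s #4, t #5), then G (s #5, t #6), then G (s #6, t #7), then C (s #7, t #8), then C (s #9, t #9), then G (s #11, t #11), then S (s #13, t #12). The LCS DP gives dp[15][12] = 9, so this is optimal.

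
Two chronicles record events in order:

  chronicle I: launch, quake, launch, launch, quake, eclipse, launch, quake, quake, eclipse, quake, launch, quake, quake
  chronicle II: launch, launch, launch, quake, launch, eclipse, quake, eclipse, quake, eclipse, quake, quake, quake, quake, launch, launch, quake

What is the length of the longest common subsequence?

11

Match launch [1,1] → launch [3,2] → launch [4,3] → quake [5,4] → eclipse [6,6] → quake [8,7] → quake [9,9] → eclipse [10,10] → quake [11,14] → launch [12,16] → quake [14,17] — 11 events in the same relative order in both. dp[14][17] = 11 confirms this is the maximum.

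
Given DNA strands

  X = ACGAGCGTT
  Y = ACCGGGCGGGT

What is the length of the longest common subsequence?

Let dp[i][j] be the LCS length of the first i bases of X and the first j bases of Y. dp[i][j] = dp[i-1][j-1]+1 when the i-th and j-th bases match, else max(dp[i-1][j], dp[i][j-1]).
    ·  A  C  C  G  G  G  C  G  G  G  T
 ·  0  0  0  0  0  0  0  0  0  0  0  0
 A  0  1  1  1  1  1  1  1  1  1  1  1
 C  0  1  2  2  2  2  2  2  2  2  2  2
 G  0  1  2  2  3  3  3  3  3  3  3  3
 A  0  1  2  2  3  3  3  3  3  3  3  3
 G  0  1  2  2  3  4  4  4  4  4  4  4
 C  0  1  2  3  3  4  4  5  5  5  5  5
 G  0  1  2  3  4  4  5  5  6  6  6  6
 T  0  1  2  3  4  4  5  5  6  6  6  7
 T  0  1  2  3  4  4  5  5  6  6  6  7
dp[9][11] = 7. One LCS (by backtracking along matches): ACGGCGT.

7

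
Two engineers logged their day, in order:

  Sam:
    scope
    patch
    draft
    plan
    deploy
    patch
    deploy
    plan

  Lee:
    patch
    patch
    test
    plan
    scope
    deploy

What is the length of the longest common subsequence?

One common subsequence of length 3: patch at Sam[2]=Lee[2] → plan at Sam[4]=Lee[4] → deploy at Sam[7]=Lee[6], and the DP table's final entry dp[8][6] is also 3, so no common subsequence is longer.

3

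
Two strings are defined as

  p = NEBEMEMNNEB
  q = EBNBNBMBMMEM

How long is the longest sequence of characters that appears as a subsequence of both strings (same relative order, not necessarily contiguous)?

One common subsequence of length 5: N [1,5] → B [3,8] → M [5,10] → E [6,11] → M [7,12], and the DP table's final entry dp[11][12] is also 5, so no common subsequence is longer.

5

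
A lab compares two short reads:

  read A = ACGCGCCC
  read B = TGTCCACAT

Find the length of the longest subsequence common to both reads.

4

Let dp[i][j] be the LCS length of the first i bases of read A and the first j bases of read B. dp[i][j] = dp[i-1][j-1]+1 when the i-th and j-th bases match, else max(dp[i-1][j], dp[i][j-1]).
    ·  T  G  T  C  C  A  C  A  T
 ·  0  0  0  0  0  0  0  0  0  0
 A  0  0  0  0  0  0  1  1  1  1
 C  0  0  0  0  1  1  1  2  2  2
 G  0  0  1  1  1  1  1  2  2  2
 C  0  0  1  1  2  2  2  2  2  2
 G  0  0  1  1  2  2  2  2  2  2
 C  0  0  1  1  2  3  3  3  3  3
 C  0  0  1  1  2  3  3  4  4  4
 C  0  0  1  1  2  3  3  4  4  4
dp[8][9] = 4. One LCS (by backtracking along matches): GCCC.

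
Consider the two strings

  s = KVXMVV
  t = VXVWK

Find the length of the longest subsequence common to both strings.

3

Taking V (s #2, t #1) → X (s #3, t #2) → V (s #5, t #3) gives a common subsequence of length 3. dp[6][5] = 3 confirms this is the maximum.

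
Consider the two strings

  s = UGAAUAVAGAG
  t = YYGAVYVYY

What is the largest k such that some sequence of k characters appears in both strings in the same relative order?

3

Match G [2,3], A [3,4], V [7,7] — 3 characters in the same relative order in both. dp[11][9] = 3 confirms this is the maximum.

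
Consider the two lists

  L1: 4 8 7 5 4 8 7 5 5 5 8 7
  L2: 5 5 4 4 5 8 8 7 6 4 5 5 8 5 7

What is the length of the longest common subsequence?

Match 4 (L1 #1, L2 #4), 8 (L1 #2, L2 #7), 7 (L1 #3, L2 #8), 4 (L1 #5, L2 #10), 5 (L1 #8, L2 #11), 5 (L1 #9, L2 #12), 5 (L1 #10, L2 #14), 7 (L1 #12, L2 #15) — 8 values in the same relative order in both, and the DP table's final entry dp[12][15] is also 8, so no common subsequence is longer.

8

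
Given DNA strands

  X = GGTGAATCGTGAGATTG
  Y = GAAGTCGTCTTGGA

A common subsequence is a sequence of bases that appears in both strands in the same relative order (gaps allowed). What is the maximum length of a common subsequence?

Pick G [1,1] → G [2,4] → T [3,5] → G [4,7] → T [7,8] → C [8,9] → T [10,11] → G [11,12] → G [13,13] → A [14,14]; all 10 bases appear in both, in order. Since dp[17][14] = 10, nothing longer is possible.

10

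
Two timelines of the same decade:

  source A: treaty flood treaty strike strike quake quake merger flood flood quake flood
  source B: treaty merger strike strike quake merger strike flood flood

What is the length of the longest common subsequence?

7

Match treaty (source A #1, source B #1) → strike (source A #4, source B #3) → strike (source A #5, source B #4) → quake (source A #7, source B #5) → merger (source A #8, source B #6) → flood (source A #10, source B #8) → flood (source A #12, source B #9) — 7 events in the same relative order in both, and the DP table's final entry dp[12][9] is also 7, so no common subsequence is longer.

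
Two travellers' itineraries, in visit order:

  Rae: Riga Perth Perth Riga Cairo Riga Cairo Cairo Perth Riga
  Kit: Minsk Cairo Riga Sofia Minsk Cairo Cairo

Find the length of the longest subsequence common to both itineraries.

4

Taking Cairo [5,2], then Riga [6,3], then Cairo [7,6], then Cairo [8,7] gives a common subsequence of length 4, and the DP table's final entry dp[10][7] is also 4, so no common subsequence is longer.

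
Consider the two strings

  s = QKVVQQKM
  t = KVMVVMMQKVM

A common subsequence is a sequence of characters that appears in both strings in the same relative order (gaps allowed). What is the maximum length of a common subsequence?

6

One common subsequence of length 6: K (s #2, t #1), then V (s #3, t #4), then V (s #4, t #5), then Q (s #6, t #8), then K (s #7, t #9), then M (s #8, t #11). Since dp[8][11] = 6, nothing longer is possible.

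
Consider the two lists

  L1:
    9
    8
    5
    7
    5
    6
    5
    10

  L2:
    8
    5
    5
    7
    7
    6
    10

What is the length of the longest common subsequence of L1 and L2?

Let dp[i][j] be the LCS length of the first i values of L1 and the first j values of L2. dp[i][j] = dp[i-1][j-1]+1 when the i-th and j-th values match, else max(dp[i-1][j], dp[i][j-1]).
    ·  8  5  5  7  7  6 10
 ·  0  0  0  0  0  0  0  0
 9  0  0  0  0  0  0  0  0
 8  0  1  1  1  1  1  1  1
 5  0  1  2  2  2  2  2  2
 7  0  1  2  2  3  3  3  3
 5  0  1  2  3  3  3  3  3
 6  0  1  2  3  3  3  4  4
 5  0  1  2  3  3  3  4  4
10  0  1  2  3  3  3  4  5
dp[8][7] = 5. One LCS (by backtracking along matches): 8, 5, 7, 6, 10.

5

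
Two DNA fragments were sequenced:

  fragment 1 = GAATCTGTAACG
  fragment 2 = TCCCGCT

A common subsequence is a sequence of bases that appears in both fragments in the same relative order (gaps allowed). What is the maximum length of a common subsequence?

4

Taking T (fragment 1 #4, fragment 2 #1); then C (fragment 1 #5, fragment 2 #4); then G (fragment 1 #7, fragment 2 #5); then T (fragment 1 #8, fragment 2 #7) gives a common subsequence of length 4. The LCS DP gives dp[12][7] = 4, so this is optimal.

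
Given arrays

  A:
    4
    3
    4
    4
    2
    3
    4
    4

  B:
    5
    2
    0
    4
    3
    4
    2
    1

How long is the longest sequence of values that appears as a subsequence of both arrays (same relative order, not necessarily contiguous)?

Let dp[i][j] be the LCS length of the first i values of A and the first j values of B. dp[i][j] = dp[i-1][j-1]+1 when the i-th and j-th values match, else max(dp[i-1][j], dp[i][j-1]).
    ·  5  2  0  4  3  4  2  1
 ·  0  0  0  0  0  0  0  0  0
 4  0  0  0  0  1  1  1  1  1
 3  0  0  0  0  1  2  2  2  2
 4  0  0  0  0  1  2  3  3  3
 4  0  0  0  0  1  2  3  3  3
 2  0  0  1  1  1  2  3  4  4
 3  0  0  1  1  1  2  3  4  4
 4  0  0  1  1  2  2  3  4  4
 4  0  0  1  1  2  2  3  4  4
dp[8][8] = 4. One LCS (by backtracking along matches): 4, 3, 4, 2.

4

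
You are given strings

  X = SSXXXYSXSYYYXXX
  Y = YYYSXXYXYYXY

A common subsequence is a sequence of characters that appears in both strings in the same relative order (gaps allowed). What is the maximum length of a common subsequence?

Match S (X #2, Y #4); then X (X #4, Y #5); then X (X #5, Y #6); then Y (X #6, Y #7); then X (X #8, Y #8); then Y (X #10, Y #9); then Y (X #11, Y #10); then Y (X #12, Y #12) — 8 characters in the same relative order in both, and the DP table's final entry dp[15][12] is also 8, so no common subsequence is longer.

8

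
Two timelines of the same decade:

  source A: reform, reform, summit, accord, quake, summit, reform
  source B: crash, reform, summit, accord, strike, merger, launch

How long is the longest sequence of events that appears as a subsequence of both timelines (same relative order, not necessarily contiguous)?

Taking reform at source A[2]=source B[2], summit at source A[3]=source B[3], accord at source A[4]=source B[4] gives a common subsequence of length 3. dp[7][7] = 3 confirms this is the maximum.

3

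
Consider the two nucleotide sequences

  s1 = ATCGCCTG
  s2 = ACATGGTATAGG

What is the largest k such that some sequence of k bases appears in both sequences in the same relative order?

Let dp[i][j] be the LCS length of the first i bases of s1 and the first j bases of s2. dp[i][j] = dp[i-1][j-1]+1 when the i-th and j-th bases match, else max(dp[i-1][j], dp[i][j-1]).
    ·  A  C  A  T  G  G  T  A  T  A  G  G
 ·  0  0  0  0  0  0  0  0  0  0  0  0  0
 A  0  1  1  1  1  1  1  1  1  1  1  1  1
 T  0  1  1  1  2  2  2  2  2  2  2  2  2
 C  0  1  2  2  2  2  2  2  2  2  2  2  2
 G  0  1  2  2  2  3  3  3  3  3  3  3  3
 C  0  1  2  2  2  3  3  3  3  3  3  3  3
 C  0  1  2  2  2  3  3  3  3  3  3  3  3
 T  0  1  2  2  3  3  3  4  4  4  4  4  4
 G  0  1  2  2  3  4  4  4  4  4  4  5  5
dp[8][12] = 5. One LCS (by backtracking along matches): ATGTG.

5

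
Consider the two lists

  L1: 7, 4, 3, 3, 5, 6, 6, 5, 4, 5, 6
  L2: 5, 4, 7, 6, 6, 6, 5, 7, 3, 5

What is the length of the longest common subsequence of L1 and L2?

Pick 7 (L1 #1, L2 #3), 6 (L1 #6, L2 #5), 6 (L1 #7, L2 #6), 5 (L1 #8, L2 #7), 5 (L1 #10, L2 #10); all 5 values appear in both, in order. dp[11][10] = 5 confirms this is the maximum.

5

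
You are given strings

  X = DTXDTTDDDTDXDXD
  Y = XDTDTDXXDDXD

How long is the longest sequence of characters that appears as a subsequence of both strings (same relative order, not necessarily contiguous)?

10

One common subsequence of length 10: X (X #3, Y #1), D (X #4, Y #2), T (X #6, Y #3), D (X #9, Y #4), T (X #10, Y #5), D (X #11, Y #6), X (X #12, Y #8), D (X #13, Y #10), X (X #14, Y #11), D (X #15, Y #12). Since dp[15][12] = 10, nothing longer is possible.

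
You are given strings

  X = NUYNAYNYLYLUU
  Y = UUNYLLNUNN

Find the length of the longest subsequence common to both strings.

6

Let dp[i][j] be the LCS length of the first i characters of X and the first j characters of Y. dp[i][j] = dp[i-1][j-1]+1 when the i-th and j-th characters match, else max(dp[i-1][j], dp[i][j-1]).
    ·  U  U  N  Y  L  L  N  U  N  N
 ·  0  0  0  0  0  0  0  0  0  0  0
 N  0  0  0  1  1  1  1  1  1  1  1
 U  0  1  1  1  1  1  1  1  2  2  2
 Y  0  1  1  1  2  2  2  2  2  2  2
 N  0  1  1  2  2  2  2  3  3  3  3
 A  0  1  1  2  2  2  2  3  3  3  3
 Y  0  1  1  2  3  3  3  3  3  3  3
 N  0  1  1  2  3  3  3  4  4  4  4
 Y  0  1  1  2  3  3  3  4  4  4  4
 L  0  1  1  2  3  4  4  4  4  4  4
 Y  0  1  1  2  3  4  4  4  4  4  4
 L  0  1  1  2  3  4  5  5  5  5  5
 U  0  1  2  2  3  4  5  5  6  6  6
 U  0  1  2  2  3  4  5  5  6  6  6
dp[13][10] = 6. One LCS (by backtracking along matches): UNYLLU.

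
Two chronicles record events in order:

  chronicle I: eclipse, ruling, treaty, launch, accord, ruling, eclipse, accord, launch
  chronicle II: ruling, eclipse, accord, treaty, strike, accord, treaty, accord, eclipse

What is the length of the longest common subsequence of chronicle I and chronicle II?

One common subsequence of length 4: eclipse [1,2] → treaty [3,7] → accord [5,8] → eclipse [7,9], and the DP table's final entry dp[9][9] is also 4, so no common subsequence is longer.

4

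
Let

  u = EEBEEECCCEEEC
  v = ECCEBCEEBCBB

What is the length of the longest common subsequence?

One common subsequence of length 7: E (u #1, v #1), E (u #2, v #4), B (u #3, v #5), C (u #9, v #6), E (u #10, v #7), E (u #11, v #8), C (u #13, v #10), and the DP table's final entry dp[13][12] is also 7, so no common subsequence is longer.

7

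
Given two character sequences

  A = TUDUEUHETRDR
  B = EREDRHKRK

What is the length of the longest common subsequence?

Taking E at A[5]=B[1], E at A[8]=B[3], R at A[10]=B[5], R at A[12]=B[8] gives a common subsequence of length 4. dp[12][9] = 4 confirms this is the maximum.

4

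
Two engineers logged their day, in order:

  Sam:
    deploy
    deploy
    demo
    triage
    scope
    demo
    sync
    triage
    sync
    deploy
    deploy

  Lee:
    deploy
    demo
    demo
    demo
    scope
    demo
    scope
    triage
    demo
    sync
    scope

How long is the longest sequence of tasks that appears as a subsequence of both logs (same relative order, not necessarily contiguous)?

Taking deploy at Sam[1]=Lee[1]; then demo at Sam[3]=Lee[4]; then scope at Sam[5]=Lee[5]; then demo at Sam[6]=Lee[6]; then triage at Sam[8]=Lee[8]; then sync at Sam[9]=Lee[10] gives a common subsequence of length 6, and the DP table's final entry dp[11][11] is also 6, so no common subsequence is longer.

6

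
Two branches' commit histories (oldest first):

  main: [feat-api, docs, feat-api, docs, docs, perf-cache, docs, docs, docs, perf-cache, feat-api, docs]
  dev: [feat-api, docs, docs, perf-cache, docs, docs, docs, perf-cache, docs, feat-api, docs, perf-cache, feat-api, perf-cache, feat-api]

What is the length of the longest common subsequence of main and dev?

10

Taking feat-api (main #3, dev #1), docs (main #4, dev #2), docs (main #5, dev #3), perf-cache (main #6, dev #4), docs (main #7, dev #5), docs (main #8, dev #6), docs (main #9, dev #7), perf-cache (main #10, dev #8), feat-api (main #11, dev #10), docs (main #12, dev #11) gives a common subsequence of length 10. dp[12][15] = 10 confirms this is the maximum.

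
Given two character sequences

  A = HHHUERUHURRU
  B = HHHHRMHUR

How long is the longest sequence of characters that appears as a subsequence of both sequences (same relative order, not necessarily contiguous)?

7

Match H [1,2], H [2,3], H [3,4], R [6,5], H [8,7], U [9,8], R [11,9] — 7 characters in the same relative order in both. The LCS DP gives dp[12][9] = 7, so this is optimal.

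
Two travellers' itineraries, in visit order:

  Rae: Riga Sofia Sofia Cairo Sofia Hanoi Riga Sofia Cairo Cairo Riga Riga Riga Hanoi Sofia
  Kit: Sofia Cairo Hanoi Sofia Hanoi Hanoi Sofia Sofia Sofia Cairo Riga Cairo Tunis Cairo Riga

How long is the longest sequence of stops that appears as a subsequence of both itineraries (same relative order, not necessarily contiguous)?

8

Match Sofia [3,1], then Cairo [4,2], then Sofia [5,4], then Hanoi [6,6], then Riga [7,11], then Cairo [9,12], then Cairo [10,14], then Riga [13,15] — 8 stops in the same relative order in both. dp[15][15] = 8 confirms this is the maximum.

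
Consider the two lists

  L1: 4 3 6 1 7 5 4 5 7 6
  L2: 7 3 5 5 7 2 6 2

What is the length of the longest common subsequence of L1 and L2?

Let dp[i][j] be the LCS length of the first i values of L1 and the first j values of L2. dp[i][j] = dp[i-1][j-1]+1 when the i-th and j-th values match, else max(dp[i-1][j], dp[i][j-1]).
    ·  7  3  5  5  7  2  6  2
 ·  0  0  0  0  0  0  0  0  0
 4  0  0  0  0  0  0  0  0  0
 3  0  0  1  1  1  1  1  1  1
 6  0  0  1  1  1  1  1  2  2
 1  0  0  1  1  1  1  1  2  2
 7  0  1  1  1  1  2  2  2  2
 5  0  1  1  2  2  2  2  2  2
 4  0  1  1  2  2  2  2  2  2
 5  0  1  1  2  3  3  3  3  3
 7  0  1  1  2  3  4  4  4  4
 6  0  1  1  2  3  4  4  5  5
dp[10][8] = 5. One LCS (by backtracking along matches): 3, 5, 5, 7, 6.

5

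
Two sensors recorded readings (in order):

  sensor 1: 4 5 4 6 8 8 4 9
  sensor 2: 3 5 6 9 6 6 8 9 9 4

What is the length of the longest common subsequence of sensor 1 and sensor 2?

4

Pick 5 [2,2], then 6 [4,6], then 8 [5,7], then 4 [7,10]; all 4 values appear in both, in order. Since dp[8][10] = 4, nothing longer is possible.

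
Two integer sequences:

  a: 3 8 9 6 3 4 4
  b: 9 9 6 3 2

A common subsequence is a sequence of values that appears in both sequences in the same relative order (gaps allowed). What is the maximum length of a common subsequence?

Let dp[i][j] be the LCS length of the first i values of a and the first j values of b. dp[i][j] = dp[i-1][j-1]+1 when the i-th and j-th values match, else max(dp[i-1][j], dp[i][j-1]).
    ·  9  9  6  3  2
 ·  0  0  0  0  0  0
 3  0  0  0  0  1  1
 8  0  0  0  0  1  1
 9  0  1  1  1  1  1
 6  0  1  1  2  2  2
 3  0  1  1  2  3  3
 4  0  1  1  2  3  3
 4  0  1  1  2  3  3
dp[7][5] = 3. One LCS (by backtracking along matches): 9, 6, 3.

3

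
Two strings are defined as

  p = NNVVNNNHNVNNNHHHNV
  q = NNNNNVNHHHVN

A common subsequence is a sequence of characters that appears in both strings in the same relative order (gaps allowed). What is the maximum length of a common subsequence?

One common subsequence of length 11: N at p[2]=q[1], N at p[5]=q[2], N at p[6]=q[3], N at p[7]=q[4], N at p[9]=q[5], V at p[10]=q[6], N at p[13]=q[7], H at p[14]=q[8], H at p[15]=q[9], H at p[16]=q[10], N at p[17]=q[12]. Since dp[18][12] = 11, nothing longer is possible.

11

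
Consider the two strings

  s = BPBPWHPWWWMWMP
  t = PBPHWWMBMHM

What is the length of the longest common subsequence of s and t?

One common subsequence of length 8: P (s #2, t #1), then B (s #3, t #2), then P (s #4, t #3), then H (s #6, t #4), then W (s #8, t #5), then W (s #9, t #6), then M (s #11, t #9), then M (s #13, t #11). dp[14][11] = 8 confirms this is the maximum.

8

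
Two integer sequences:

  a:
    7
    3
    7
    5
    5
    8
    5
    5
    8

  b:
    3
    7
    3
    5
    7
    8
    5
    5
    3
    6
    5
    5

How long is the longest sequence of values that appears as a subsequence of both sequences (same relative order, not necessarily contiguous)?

7

Pick 7 [1,2], then 3 [2,3], then 7 [3,5], then 5 [4,7], then 5 [5,8], then 5 [7,11], then 5 [8,12]; all 7 values appear in both, in order, and the DP table's final entry dp[9][12] is also 7, so no common subsequence is longer.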